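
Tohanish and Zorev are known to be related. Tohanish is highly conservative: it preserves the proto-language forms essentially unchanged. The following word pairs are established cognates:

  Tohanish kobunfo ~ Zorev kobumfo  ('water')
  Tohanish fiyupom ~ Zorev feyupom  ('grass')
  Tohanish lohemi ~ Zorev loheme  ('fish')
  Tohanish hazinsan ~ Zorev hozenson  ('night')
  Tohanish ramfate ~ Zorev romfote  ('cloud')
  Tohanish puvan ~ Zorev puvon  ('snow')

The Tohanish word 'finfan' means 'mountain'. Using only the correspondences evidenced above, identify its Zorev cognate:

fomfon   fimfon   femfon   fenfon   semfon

femfon

hazinsan ~ hozenson — Tohanish i corresponds to Zorev e after a consonant, before a nasal.
kobunfo ~ kobumfo — Tohanish n corresponds to Zorev m after a vowel, before a labial obstruent.
hazinsan ~ hozenson, puvan ~ puvon — Tohanish a corresponds to Zorev o after a consonant, before a nasal.
Applying these to Tohanish 'finfan':
  finfan → fenfan   (i→e after a consonant, before a nasal)
  fenfan → femfan   (n→m after a vowel, before a labial obstruent)
  femfan → femfon   (a→o after a consonant, before a nasal)
So the Zorev cognate is 'femfon'.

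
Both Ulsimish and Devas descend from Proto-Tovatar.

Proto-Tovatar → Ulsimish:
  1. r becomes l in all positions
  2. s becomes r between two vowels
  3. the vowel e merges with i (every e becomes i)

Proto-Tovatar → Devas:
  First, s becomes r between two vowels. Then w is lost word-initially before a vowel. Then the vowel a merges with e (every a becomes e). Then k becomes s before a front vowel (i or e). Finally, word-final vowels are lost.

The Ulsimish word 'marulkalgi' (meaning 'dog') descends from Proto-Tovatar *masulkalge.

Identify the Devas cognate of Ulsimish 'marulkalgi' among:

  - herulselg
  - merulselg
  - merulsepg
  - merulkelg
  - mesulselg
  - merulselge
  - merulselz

merulselg

Devas: *masulkalge > marulkalge > merulkelge > merulselge > merulselg  (by rhotacism, vowel merger, palatalisation, apocope)
Among the options, 'merulselg' alone shows every Devas change applied in order.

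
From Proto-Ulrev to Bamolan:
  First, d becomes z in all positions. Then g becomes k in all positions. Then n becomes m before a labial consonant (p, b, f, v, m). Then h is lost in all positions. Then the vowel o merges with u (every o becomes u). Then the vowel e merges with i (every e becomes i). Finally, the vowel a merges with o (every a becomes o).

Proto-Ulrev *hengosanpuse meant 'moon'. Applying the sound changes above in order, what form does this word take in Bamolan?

Bamolan: start from *hengosanpuse.
  rule 1: no change — hengosanpuse
  rule 2 (unconditioned shift): hengosanpuse → henkosanpuse
  rule 3 (nasal place assimilation): henkosanpuse → henkosampuse
  rule 4 (h-loss): henkosampuse → enkosampuse
  rule 5 (vowel merger): enkosampuse → enkusampuse
  rule 6 (vowel merger): enkusampuse → inkusampusi
  rule 7 (vowel merger): inkusampusi → inkusompusi
  ⇒ Bamolan inkusompusi

inkusompusi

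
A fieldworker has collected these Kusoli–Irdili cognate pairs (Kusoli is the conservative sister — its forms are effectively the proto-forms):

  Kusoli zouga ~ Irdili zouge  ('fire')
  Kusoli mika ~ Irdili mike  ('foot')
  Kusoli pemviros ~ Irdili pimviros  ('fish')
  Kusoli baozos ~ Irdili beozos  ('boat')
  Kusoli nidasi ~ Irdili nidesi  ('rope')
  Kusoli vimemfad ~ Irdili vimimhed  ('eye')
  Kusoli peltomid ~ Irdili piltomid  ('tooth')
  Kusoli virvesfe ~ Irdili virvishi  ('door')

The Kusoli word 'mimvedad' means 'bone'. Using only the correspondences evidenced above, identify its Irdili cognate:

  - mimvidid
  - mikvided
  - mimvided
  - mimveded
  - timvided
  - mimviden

mimvided

peltomid ~ piltomid, virvesfe ~ virvishi — Kusoli e corresponds to Irdili i after a consonant, before a consonant other than r, m, n, p, b, f, v.
nidasi ~ nidesi, vimemfad ~ vimimhed — Kusoli a corresponds to Irdili e after a consonant, before a consonant other than r, m, n, p, b, f, v.
Applying these to Kusoli 'mimvedad':
  mimvedad → mimvidad   (e→i after a consonant, before a consonant other than r, m, n, p, b, f, v)
  mimvidad → mimvided   (a→e after a consonant, before a consonant other than r, m, n, p, b, f, v)
So the Irdili cognate is 'mimvided'.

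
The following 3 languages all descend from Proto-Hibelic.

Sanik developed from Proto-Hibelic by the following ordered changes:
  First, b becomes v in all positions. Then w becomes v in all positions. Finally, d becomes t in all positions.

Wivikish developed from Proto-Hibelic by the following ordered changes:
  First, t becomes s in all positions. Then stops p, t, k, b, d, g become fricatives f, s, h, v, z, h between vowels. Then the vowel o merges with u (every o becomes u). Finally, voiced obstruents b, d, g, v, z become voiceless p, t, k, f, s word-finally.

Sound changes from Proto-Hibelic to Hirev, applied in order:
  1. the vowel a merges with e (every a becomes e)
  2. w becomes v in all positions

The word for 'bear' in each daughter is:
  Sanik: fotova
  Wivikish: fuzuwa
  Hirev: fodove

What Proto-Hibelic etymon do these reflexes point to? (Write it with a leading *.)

Position 3: Sanik has t, Wivikish has z, Hirev has d. Hirev preserves d here (none of its changes turn any other segment into d), so the proto-segment is *d.
Position 5: Sanik has v, Wivikish has w, Hirev has v. Wivikish preserves w here (none of its changes turn any other segment into w), so the proto-segment is *w.
Position 6: Sanik has a, Wivikish has a, Hirev has e. Sanik preserves a here (none of its changes turn any other segment into a), so the proto-segment is *a.
Verify the candidate proto-form against each daughter:
Sanik: start from *fodowa.
  rule 1: no change — fodowa
  rule 2 (unconditioned shift): fodowa → fodova
  rule 3 (unconditioned shift): fodova → fotova
  ⇒ Sanik fotova
Wivikish: *fodowa > fozowa > fuzuwa  (by intervocalic lenition, vowel merger)
Hirev: *fodowa
  fodowa → fodowe   [vowel merger]
  fodowe → fodove   [unconditioned shift]
  giving Hirev fodove.
Only *fodowa yields all of Sanik fotova, Wivikish fuzuwa, Hirev fodove.

*fodowa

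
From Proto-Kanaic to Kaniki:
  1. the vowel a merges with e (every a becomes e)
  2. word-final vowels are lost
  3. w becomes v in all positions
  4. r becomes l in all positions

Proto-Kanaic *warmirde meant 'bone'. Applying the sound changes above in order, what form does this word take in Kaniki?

Kaniki: *warmirde > wermirde > wermird > vermird > velmild  (by vowel merger, apocope, unconditioned shift, unconditioned shift)

velmild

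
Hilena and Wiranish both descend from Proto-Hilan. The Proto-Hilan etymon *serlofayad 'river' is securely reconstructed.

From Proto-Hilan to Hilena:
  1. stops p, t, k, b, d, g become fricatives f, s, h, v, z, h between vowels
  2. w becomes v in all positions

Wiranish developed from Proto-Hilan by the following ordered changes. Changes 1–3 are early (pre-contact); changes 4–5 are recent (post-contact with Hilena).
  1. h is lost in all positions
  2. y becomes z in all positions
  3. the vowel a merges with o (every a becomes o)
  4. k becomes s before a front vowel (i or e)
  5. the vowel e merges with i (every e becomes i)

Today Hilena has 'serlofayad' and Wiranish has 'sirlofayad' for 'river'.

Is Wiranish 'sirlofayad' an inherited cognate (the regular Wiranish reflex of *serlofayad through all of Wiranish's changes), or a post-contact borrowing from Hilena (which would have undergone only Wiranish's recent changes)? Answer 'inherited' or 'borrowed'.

If inherited, *serlofayad would pass through all of Wiranish's changes:
Wiranish: start from *serlofayad.
  rule 1: no change — serlofayad
  rule 2 (unconditioned shift): serlofayad → serlofazad
  rule 3 (vowel merger): serlofazad → serlofozod
  rule 4: no change — serlofozod
  rule 5 (vowel merger): serlofozod → sirlofozod
  ⇒ Wiranish sirlofozod
If borrowed from Hilena 'serlofayad' after the early changes, it would undergo only the recent ones:
  rule 4 (palatalisation): no change (serlofayad)
  rule 5 (vowel merger): serlofayad → sirlofayad
  ⇒ as a loan: sirlofayad
Wiranish 'sirlofayad' matches the loan outcome 'sirlofayad', not the inherited 'sirlofozod' — it skipped the early Wiranish changes, so it was borrowed from Hilena.

borrowed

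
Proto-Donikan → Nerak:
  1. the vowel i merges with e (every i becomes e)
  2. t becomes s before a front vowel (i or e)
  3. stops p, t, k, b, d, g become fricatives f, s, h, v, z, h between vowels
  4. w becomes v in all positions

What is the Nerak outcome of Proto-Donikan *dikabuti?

dehavuse

Nerak: start from *dikabuti.
  rule 1 (vowel merger): dikabuti → dekabute
  rule 2 (palatalisation): dekabute → dekabuse
  rule 3 (intervocalic lenition): dekabuse → dehavuse
  rule 4: no change — dehavuse
  ⇒ Nerak dehavuse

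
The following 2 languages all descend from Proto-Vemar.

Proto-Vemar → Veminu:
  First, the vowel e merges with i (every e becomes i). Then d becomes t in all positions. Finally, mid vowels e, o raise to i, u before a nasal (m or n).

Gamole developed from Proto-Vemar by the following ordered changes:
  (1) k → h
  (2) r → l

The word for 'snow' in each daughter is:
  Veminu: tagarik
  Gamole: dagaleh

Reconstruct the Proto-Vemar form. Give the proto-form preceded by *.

*dagarek

Position 7: Veminu has k, Gamole has h. Veminu preserves k here (none of its changes turn any other segment into k), so the proto-segment is *k.
Position 5: Veminu has r, Gamole has l. Veminu preserves r here (none of its changes turn any other segment into r), so the proto-segment is *r.
Position 6: Veminu has i, Gamole has e. Gamole preserves e here (none of its changes turn any other segment into e), so the proto-segment is *e.
Continuing position by position gives *dagarek; check it forward:
Veminu: *dagarek
  dagarek → dagarik   [vowel merger]
  dagarik → tagarik   [unconditioned shift]
  tagarik (rule 3 does not apply)
  giving Veminu tagarik.
Gamole: *dagarek
  dagarek → dagareh   [unconditioned shift]
  dagareh → dagaleh   [unconditioned shift]
  giving Gamole dagaleh.
*dagarek is the unique common source.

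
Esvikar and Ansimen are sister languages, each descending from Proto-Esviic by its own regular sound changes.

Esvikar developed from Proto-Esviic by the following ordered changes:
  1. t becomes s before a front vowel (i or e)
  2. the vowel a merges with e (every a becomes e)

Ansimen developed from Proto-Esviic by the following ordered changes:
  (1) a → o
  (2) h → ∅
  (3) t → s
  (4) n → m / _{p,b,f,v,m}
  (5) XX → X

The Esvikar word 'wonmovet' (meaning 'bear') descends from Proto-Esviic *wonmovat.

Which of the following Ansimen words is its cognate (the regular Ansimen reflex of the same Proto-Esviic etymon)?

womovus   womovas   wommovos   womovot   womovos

womovos

Ansimen: *wonmovat
  wonmovat → wonmovot   [vowel merger]
  wonmovot (rule 2 does not apply)
  wonmovot → wonmovos   [unconditioned shift]
  wonmovos → wommovos   [nasal place assimilation]
  wommovos → womovos   [degemination]
  giving Ansimen womovos.
Among the options, 'womovos' alone shows every Ansimen change applied in order.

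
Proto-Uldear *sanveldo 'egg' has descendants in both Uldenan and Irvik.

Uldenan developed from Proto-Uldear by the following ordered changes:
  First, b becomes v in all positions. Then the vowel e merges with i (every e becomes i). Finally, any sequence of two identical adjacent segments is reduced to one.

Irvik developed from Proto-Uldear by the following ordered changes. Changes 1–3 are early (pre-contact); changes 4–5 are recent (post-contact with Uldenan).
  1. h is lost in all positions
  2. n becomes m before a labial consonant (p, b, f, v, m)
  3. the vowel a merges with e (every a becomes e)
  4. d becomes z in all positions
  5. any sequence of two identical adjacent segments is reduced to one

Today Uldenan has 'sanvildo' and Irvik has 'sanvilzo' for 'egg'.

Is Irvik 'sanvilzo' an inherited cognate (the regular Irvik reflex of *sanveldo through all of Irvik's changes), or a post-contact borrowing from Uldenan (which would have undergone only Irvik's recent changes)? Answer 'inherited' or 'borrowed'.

borrowed

If inherited, *sanveldo would pass through all of Irvik's changes:
Irvik: *sanveldo
  sanveldo (rule 1 does not apply)
  sanveldo → samveldo   [nasal place assimilation]
  samveldo → semveldo   [vowel merger]
  semveldo → semvelzo   [unconditioned shift]
  semvelzo (rule 5 does not apply)
  giving Irvik semvelzo.
If borrowed from Uldenan 'sanvildo' after the early changes, it would undergo only the recent ones:
  rule 4 (unconditioned shift): sanvildo → sanvilzo
  rule 5 (degemination): no change (sanvilzo)
  ⇒ as a loan: sanvilzo
Irvik 'sanvilzo' matches the loan outcome 'sanvilzo', not the inherited 'semvelzo' — it skipped the early Irvik changes, so it was borrowed from Uldenan.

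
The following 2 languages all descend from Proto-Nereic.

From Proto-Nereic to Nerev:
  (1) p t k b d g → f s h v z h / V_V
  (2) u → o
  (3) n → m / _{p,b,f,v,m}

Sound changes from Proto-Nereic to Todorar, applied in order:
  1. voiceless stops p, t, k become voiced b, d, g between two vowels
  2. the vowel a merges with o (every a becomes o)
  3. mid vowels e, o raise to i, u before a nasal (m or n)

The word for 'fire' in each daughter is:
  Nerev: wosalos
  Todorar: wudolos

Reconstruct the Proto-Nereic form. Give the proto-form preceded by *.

Position 2: Nerev has o, Todorar has u. Taking the neighbouring segments as reconstructed: Nerev o could go back to *o or *u; Todorar u can only go back to *u — the one source consistent with every daughter is *u.
Position 3: Nerev has s, Todorar has d. Taking the neighbouring segments as reconstructed: Nerev s could go back to *t or *s; Todorar d could go back to *t or *d — the one source consistent with every daughter is *t.
Continuing position by position gives *wutalos; check it forward:
Nerev: *wutalos
  wutalos → wusalos   [intervocalic lenition]
  wusalos → wosalos   [vowel merger]
  wosalos (rule 3 does not apply)
  giving Nerev wosalos.
Todorar: *wutalos
  wutalos → wudalos   [intervocalic voicing]
  wudalos → wudolos   [vowel merger]
  wudolos (rule 3 does not apply)
  giving Todorar wudolos.
No other proto-form is consistent with every reflex, so the reconstruction is *wutalos.

*wutalos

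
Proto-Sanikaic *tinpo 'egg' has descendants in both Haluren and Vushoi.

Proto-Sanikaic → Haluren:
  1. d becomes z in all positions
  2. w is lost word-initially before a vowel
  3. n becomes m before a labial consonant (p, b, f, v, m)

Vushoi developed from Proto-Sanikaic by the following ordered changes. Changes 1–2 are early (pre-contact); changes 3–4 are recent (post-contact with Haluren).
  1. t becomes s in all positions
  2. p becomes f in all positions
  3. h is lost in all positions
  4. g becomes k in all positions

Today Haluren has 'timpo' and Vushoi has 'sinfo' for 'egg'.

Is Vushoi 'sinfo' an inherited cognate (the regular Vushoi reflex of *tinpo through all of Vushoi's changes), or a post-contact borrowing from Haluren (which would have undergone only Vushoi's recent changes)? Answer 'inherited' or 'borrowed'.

If inherited, *tinpo would pass through all of Vushoi's changes:
Vushoi: *tinpo > sinpo > sinfo  (by unconditioned shift, unconditioned shift)
If borrowed from Haluren 'timpo' after the early changes, it would undergo only the recent ones:
  rule 3 (h-loss): no change (timpo)
  rule 4 (unconditioned shift): no change (timpo)
  ⇒ as a loan: timpo
Vushoi 'sinfo' matches the inherited outcome exactly, so it is an inherited cognate, not a loan.

inherited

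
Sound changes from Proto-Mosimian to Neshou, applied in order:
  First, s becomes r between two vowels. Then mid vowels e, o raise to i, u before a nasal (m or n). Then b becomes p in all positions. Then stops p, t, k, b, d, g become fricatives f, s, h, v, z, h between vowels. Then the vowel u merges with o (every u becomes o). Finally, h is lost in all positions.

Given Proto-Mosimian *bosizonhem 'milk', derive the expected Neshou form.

porizonim

Neshou: *bosizonhem > borizonhem > borizunhim > porizunhim > porizonhim > porizonim  (by rhotacism, pre-nasal raising, unconditioned shift, vowel merger, h-loss)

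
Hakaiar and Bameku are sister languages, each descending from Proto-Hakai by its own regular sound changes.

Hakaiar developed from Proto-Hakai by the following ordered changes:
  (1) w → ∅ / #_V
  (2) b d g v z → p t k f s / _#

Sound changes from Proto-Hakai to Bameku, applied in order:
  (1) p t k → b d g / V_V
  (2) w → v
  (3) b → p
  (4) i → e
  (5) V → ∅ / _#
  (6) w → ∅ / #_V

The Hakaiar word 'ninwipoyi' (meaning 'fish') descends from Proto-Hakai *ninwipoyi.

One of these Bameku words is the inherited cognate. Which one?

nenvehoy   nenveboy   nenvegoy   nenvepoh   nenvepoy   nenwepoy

nenvepoy

Bameku: *ninwipoyi > ninwiboyi > ninviboyi > ninvipoyi > nenvepoye > nenvepoy  (by intervocalic voicing, unconditioned shift, unconditioned shift, vowel merger, apocope)
The other candidates each miss or misapply at least one Bameku change.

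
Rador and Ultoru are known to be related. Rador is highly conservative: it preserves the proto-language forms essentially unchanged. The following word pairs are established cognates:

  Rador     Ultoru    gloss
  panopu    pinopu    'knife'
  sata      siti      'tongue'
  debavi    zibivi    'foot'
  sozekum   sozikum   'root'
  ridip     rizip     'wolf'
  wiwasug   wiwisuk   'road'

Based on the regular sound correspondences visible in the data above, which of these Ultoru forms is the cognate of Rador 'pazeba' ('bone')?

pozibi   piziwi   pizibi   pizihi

pizibi

sata ~ siti, wiwasug ~ wiwisuk — Rador a corresponds to Ultoru i after a consonant, before a consonant other than r, m, n, p, b, f, v.
debavi ~ zibivi — Rador e corresponds to Ultoru i after a consonant, before a labial obstruent.
sata ~ siti — Rador a corresponds to Ultoru i word-finally.
Applying these to Rador 'pazeba':
  pazeba → pizeba   (a→i after a consonant, before a consonant other than r, m, n, p, b, f, v)
  pizeba → piziba   (e→i after a consonant, before a labial obstruent)
  piziba → pizibi   (a→i word-finally)
So the Ultoru cognate is 'pizibi'.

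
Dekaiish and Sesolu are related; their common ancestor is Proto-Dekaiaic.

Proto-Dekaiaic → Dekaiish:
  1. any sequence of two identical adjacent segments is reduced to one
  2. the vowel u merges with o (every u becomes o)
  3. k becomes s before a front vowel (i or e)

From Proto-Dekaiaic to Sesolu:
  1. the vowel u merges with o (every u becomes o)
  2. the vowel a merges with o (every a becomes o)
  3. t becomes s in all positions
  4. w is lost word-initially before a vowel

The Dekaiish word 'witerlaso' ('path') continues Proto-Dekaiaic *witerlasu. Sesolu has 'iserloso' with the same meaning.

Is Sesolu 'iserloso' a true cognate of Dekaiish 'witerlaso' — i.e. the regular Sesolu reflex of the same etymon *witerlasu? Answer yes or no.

Derive the expected Sesolu reflex of *witerlasu:
Sesolu: *witerlasu > witerlaso > witerloso > wiserloso > iserloso  (by vowel merger, vowel merger, unconditioned shift, glide loss)
Sesolu 'iserloso' matches the regular reflex exactly, so the pair is cognate.

yes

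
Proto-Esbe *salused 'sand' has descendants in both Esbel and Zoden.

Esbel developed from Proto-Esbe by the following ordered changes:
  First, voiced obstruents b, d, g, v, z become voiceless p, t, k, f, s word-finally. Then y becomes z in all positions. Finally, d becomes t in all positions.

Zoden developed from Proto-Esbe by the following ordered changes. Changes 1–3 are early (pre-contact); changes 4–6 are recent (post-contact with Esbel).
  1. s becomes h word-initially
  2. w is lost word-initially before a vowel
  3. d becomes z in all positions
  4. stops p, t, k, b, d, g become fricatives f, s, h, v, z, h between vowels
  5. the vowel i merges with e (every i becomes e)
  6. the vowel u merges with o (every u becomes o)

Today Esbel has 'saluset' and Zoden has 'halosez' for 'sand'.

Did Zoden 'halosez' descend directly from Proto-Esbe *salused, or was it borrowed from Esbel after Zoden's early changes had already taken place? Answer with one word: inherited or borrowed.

If inherited, *salused would pass through all of Zoden's changes:
Zoden: *salused > halused > halusez > halosez  (by debuccalisation, unconditioned shift, vowel merger)
If borrowed from Esbel 'saluset' after the early changes, it would undergo only the recent ones:
  rule 4 (intervocalic lenition): no change (saluset)
  rule 5 (vowel merger): no change (saluset)
  rule 6 (vowel merger): saluset → saloset
  ⇒ as a loan: saloset
Zoden 'halosez' matches the inherited outcome exactly, so it is an inherited cognate, not a loan.

inherited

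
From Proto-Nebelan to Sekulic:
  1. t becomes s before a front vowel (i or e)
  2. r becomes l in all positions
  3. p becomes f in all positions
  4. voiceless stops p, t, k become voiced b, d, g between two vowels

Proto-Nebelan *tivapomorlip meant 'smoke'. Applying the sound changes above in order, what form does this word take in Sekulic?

Sekulic: *tivapomorlip > sivapomorlip > sivapomollip > sivafomollif  (by palatalisation, unconditioned shift, unconditioned shift)

sivafomollif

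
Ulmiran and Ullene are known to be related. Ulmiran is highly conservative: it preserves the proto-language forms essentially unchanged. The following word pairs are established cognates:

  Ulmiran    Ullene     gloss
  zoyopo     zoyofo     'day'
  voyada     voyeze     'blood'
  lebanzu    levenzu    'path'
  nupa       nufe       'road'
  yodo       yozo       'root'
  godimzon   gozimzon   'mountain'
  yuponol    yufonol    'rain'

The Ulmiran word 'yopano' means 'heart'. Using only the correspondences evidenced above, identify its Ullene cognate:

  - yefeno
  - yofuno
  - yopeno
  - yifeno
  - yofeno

yofeno

nupa ~ nufe — Ulmiran p corresponds to Ullene f between vowels (before a back vowel).
lebanzu ~ levenzu — Ulmiran a corresponds to Ullene e after a consonant, before a nasal.
Applying these to Ulmiran 'yopano':
  yopano → yofano   (p→f between vowels (before a back vowel))
  yofano → yofeno   (a→e after a consonant, before a nasal)
So the Ullene cognate is 'yofeno'.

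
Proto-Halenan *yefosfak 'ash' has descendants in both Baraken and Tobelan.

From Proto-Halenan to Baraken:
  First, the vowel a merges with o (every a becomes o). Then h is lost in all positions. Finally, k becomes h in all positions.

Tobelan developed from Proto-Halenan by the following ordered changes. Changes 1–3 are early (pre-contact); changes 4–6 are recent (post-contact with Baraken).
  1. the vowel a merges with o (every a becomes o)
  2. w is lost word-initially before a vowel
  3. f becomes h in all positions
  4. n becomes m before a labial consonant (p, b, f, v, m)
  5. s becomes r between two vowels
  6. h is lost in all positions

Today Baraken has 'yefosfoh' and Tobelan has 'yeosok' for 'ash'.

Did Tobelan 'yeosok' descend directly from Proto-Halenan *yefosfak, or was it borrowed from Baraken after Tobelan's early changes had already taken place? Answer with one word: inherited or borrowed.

inherited

If inherited, *yefosfak would pass through all of Tobelan's changes:
Tobelan: *yefosfak > yefosfok > yehoshok > yeosok  (by vowel merger, unconditioned shift, h-loss)
If borrowed from Baraken 'yefosfoh' after the early changes, it would undergo only the recent ones:
  rule 4 (nasal place assimilation): no change (yefosfoh)
  rule 5 (rhotacism): no change (yefosfoh)
  rule 6 (h-loss): yefosfoh → yefosfo
  ⇒ as a loan: yefosfo
Tobelan 'yeosok' matches the inherited outcome exactly, so it is an inherited cognate, not a loan.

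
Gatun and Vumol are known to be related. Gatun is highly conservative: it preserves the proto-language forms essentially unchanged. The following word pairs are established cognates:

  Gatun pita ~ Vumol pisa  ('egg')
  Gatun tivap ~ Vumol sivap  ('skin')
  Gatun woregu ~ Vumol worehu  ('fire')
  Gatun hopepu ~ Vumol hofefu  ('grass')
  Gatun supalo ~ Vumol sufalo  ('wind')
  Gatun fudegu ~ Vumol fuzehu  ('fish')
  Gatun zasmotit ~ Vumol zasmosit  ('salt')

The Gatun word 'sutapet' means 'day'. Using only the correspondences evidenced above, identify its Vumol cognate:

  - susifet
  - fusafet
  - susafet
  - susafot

pita ~ pisa — Gatun t corresponds to Vumol s between vowels (before a back vowel).
hopepu ~ hofefu — Gatun p corresponds to Vumol f between vowels (before a front vowel).
Applying these to Gatun 'sutapet':
  sutapet → susapet   (t→s between vowels (before a back vowel))
  susapet → susafet   (p→f between vowels (before a front vowel))
So the Vumol cognate is 'susafet'.

susafet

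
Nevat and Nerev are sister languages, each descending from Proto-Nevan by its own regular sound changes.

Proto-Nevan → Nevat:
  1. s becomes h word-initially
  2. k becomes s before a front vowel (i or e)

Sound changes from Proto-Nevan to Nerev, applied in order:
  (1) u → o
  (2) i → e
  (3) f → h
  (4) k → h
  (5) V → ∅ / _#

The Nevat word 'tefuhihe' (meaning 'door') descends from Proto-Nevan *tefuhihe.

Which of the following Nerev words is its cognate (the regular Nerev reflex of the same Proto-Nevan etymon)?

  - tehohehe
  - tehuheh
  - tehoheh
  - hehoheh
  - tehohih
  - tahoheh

tehoheh

Nerev: *tefuhihe > tefohihe > tefohehe > tehohehe > tehoheh  (by vowel merger, vowel merger, unconditioned shift, apocope)
Only 'tehoheh' matches the regular Nerev development of *tefuhihe.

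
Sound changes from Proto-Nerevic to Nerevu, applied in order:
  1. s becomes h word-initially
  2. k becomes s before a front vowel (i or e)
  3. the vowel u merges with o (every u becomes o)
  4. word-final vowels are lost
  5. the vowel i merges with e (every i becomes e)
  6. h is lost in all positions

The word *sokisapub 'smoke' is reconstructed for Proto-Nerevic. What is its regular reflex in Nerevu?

osesapob

Nerevu: start from *sokisapub.
  rule 1 (debuccalisation): sokisapub → hokisapub
  rule 2 (palatalisation): hokisapub → hosisapub
  rule 3 (vowel merger): hosisapub → hosisapob
  rule 4: no change — hosisapob
  rule 5 (vowel merger): hosisapob → hosesapob
  rule 6 (h-loss): hosesapob → osesapob
  ⇒ Nerevu osesapob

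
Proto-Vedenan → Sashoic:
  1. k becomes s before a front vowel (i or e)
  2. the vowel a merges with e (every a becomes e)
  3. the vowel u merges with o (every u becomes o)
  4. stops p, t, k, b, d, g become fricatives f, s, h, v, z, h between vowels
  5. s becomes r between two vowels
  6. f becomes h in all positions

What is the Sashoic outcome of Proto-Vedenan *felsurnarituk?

helsornerirok

Sashoic: *felsurnarituk
  felsurnarituk (rule 1 does not apply)
  felsurnarituk → felsurnerituk   [vowel merger]
  felsurnerituk → felsorneritok   [vowel merger]
  felsorneritok → felsornerisok   [intervocalic lenition]
  felsornerisok → felsornerirok   [rhotacism]
  felsornerirok → helsornerirok   [unconditioned shift]
  giving Sashoic helsornerirok.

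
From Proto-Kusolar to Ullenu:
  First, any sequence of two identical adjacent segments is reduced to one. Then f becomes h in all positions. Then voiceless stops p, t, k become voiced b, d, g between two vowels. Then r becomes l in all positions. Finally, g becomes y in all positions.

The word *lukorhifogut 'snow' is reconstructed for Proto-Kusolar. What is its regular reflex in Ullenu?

luyolhihoyut

Ullenu: *lukorhifogut
  lukorhifogut (rule 1 does not apply)
  lukorhifogut → lukorhihogut   [unconditioned shift]
  lukorhihogut → lugorhihogut   [intervocalic voicing]
  lugorhihogut → lugolhihogut   [unconditioned shift]
  lugolhihogut → luyolhihoyut   [unconditioned shift]
  giving Ullenu luyolhihoyut.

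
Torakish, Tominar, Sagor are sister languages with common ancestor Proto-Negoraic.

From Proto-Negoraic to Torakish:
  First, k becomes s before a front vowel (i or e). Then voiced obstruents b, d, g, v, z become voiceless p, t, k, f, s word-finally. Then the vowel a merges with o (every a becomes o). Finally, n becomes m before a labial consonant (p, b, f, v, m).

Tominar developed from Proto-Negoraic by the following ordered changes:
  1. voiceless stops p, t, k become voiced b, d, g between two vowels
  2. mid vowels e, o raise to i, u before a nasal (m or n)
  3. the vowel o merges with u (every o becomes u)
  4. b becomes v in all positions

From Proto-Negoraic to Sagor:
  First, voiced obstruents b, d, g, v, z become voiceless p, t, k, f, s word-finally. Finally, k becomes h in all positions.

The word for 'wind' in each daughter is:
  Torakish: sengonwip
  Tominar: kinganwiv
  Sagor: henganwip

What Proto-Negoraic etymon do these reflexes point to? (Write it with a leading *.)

*kenganwib

Position 5: Torakish has o, Tominar has a, Sagor has a. Tominar preserves a here (none of its changes turn any other segment into a), so the proto-segment is *a.
Position 2: Torakish has e, Tominar has i, Sagor has e. Torakish preserves e here (none of its changes turn any other segment into e), so the proto-segment is *e.
Position 9: Torakish has p, Tominar has v, Sagor has p. Taking the neighbouring segments as reconstructed: Torakish p could go back to *p or *b; Tominar v could go back to *b or *v; Sagor p could go back to *p or *b — the one source consistent with every daughter is *b.
Verify the candidate proto-form against each daughter:
Torakish: start from *kenganwib.
  rule 1 (palatalisation): kenganwib → senganwib
  rule 2 (final devoicing): senganwib → senganwip
  rule 3 (vowel merger): senganwip → sengonwip
  rule 4: no change — sengonwip
  ⇒ Torakish sengonwip
Tominar: start from *kenganwib.
  rule 1: no change — kenganwib
  rule 2 (pre-nasal raising): kenganwib → kinganwib
  rule 3: no change — kinganwib
  rule 4 (unconditioned shift): kinganwib → kinganwiv
  ⇒ Tominar kinganwiv
Sagor: *kenganwib > kenganwip > henganwip  (by final devoicing, unconditioned shift)
No other proto-form is consistent with every reflex, so the reconstruction is *kenganwib.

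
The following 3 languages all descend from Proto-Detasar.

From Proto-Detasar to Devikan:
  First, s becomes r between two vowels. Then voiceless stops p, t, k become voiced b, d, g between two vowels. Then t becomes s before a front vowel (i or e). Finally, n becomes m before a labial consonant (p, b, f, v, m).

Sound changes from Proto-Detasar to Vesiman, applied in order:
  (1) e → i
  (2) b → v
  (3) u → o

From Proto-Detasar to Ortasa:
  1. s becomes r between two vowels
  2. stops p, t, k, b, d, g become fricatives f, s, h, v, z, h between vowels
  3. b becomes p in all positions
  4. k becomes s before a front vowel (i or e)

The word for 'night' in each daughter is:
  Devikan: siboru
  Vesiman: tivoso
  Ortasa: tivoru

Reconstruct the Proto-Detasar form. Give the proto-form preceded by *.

*tibosu

Position 3: Devikan has b, Vesiman has v, Ortasa has v. Taking the neighbouring segments as reconstructed: Devikan b could go back to *p or *b; Vesiman v could go back to *b or *v; Ortasa v could go back to *b or *v — the one source consistent with every daughter is *b.
Position 6: Devikan has u, Vesiman has o, Ortasa has u. Devikan preserves u here (none of its changes turn any other segment into u), so the proto-segment is *u.
Verify the candidate proto-form against each daughter:
Devikan: *tibosu
  tibosu → tiboru   [rhotacism]
  tiboru (rule 2 does not apply)
  tiboru → siboru   [palatalisation]
  siboru (rule 4 does not apply)
  giving Devikan siboru.
Vesiman: *tibosu > tivosu > tivoso  (by unconditioned shift, vowel merger)
Ortasa: *tibosu > tiboru > tivoru  (by rhotacism, intervocalic lenition)
Only *tibosu yields all of Devikan siboru, Vesiman tivoso, Ortasa tivoru.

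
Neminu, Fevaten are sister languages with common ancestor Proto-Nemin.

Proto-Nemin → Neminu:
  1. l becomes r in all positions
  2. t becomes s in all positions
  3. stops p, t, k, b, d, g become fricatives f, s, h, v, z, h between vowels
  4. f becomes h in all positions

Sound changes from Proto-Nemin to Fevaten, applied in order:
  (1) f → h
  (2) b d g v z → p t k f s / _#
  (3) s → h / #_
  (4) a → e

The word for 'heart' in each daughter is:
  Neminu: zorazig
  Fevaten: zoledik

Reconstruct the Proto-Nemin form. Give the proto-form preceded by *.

Position 4: Neminu has a, Fevaten has e. Neminu preserves a here (none of its changes turn any other segment into a), so the proto-segment is *a.
Position 7: Neminu has g, Fevaten has k. Neminu preserves g here (none of its changes turn any other segment into g), so the proto-segment is *g.
Position 5: Neminu has z, Fevaten has d. Fevaten preserves d here (none of its changes turn any other segment into d), so the proto-segment is *d.
Continuing position by position gives *zoladig; check it forward:
Neminu: start from *zoladig.
  rule 1 (unconditioned shift): zoladig → zoradig
  rule 2: no change — zoradig
  rule 3 (intervocalic lenition): zoradig → zorazig
  rule 4: no change — zorazig
  ⇒ Neminu zorazig
Fevaten: start from *zoladig.
  rule 1: no change — zoladig
  rule 2 (final devoicing): zoladig → zoladik
  rule 3: no change — zoladik
  rule 4 (vowel merger): zoladik → zoledik
  ⇒ Fevaten zoledik
*zoladig is the unique common source.

*zoladig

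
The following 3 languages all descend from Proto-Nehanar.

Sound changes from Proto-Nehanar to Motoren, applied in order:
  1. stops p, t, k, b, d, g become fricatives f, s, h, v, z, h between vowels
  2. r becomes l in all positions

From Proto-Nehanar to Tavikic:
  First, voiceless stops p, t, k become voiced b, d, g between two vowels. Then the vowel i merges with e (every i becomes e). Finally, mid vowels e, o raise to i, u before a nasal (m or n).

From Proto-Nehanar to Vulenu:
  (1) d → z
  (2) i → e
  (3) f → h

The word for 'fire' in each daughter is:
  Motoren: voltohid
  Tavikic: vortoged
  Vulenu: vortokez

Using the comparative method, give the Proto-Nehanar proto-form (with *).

Position 7: Motoren has i, Tavikic has e, Vulenu has e. Motoren preserves i here (none of its changes turn any other segment into i), so the proto-segment is *i.
Position 3: Motoren has l, Tavikic has r, Vulenu has r. Tavikic preserves r here (none of its changes turn any other segment into r), so the proto-segment is *r.
Position 6: Motoren has h, Tavikic has g, Vulenu has k. Vulenu preserves k here (none of its changes turn any other segment into k), so the proto-segment is *k.
Continuing position by position gives *vortokid; check it forward:
Motoren: *vortokid
  vortokid → vortohid   [intervocalic lenition]
  vortohid → voltohid   [unconditioned shift]
  giving Motoren voltohid.
Tavikic: start from *vortokid.
  rule 1 (intervocalic voicing): vortokid → vortogid
  rule 2 (vowel merger): vortogid → vortoged
  rule 3: no change — vortoged
  ⇒ Tavikic vortoged
Vulenu: *vortokid
  vortokid → vortokiz   [unconditioned shift]
  vortokiz → vortokez   [vowel merger]
  vortokez (rule 3 does not apply)
  giving Vulenu vortokez.
*vortokid is the unique common source.

*vortokid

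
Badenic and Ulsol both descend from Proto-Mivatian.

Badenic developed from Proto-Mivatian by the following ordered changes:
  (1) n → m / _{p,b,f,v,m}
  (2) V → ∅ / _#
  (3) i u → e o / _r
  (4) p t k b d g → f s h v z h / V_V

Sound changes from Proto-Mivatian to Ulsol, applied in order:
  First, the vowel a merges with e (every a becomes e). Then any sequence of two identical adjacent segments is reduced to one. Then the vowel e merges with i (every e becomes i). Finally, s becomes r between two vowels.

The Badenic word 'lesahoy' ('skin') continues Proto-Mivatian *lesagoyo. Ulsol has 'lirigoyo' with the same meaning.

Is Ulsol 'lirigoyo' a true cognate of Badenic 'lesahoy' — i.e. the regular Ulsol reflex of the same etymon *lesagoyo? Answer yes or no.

yes

Derive the expected Ulsol reflex of *lesagoyo:
Ulsol: start from *lesagoyo.
  rule 1 (vowel merger): lesagoyo → lesegoyo
  rule 2: no change — lesegoyo
  rule 3 (vowel merger): lesegoyo → lisigoyo
  rule 4 (rhotacism): lisigoyo → lirigoyo
  ⇒ Ulsol lirigoyo
Ulsol 'lirigoyo' matches the regular reflex exactly, so the pair is cognate.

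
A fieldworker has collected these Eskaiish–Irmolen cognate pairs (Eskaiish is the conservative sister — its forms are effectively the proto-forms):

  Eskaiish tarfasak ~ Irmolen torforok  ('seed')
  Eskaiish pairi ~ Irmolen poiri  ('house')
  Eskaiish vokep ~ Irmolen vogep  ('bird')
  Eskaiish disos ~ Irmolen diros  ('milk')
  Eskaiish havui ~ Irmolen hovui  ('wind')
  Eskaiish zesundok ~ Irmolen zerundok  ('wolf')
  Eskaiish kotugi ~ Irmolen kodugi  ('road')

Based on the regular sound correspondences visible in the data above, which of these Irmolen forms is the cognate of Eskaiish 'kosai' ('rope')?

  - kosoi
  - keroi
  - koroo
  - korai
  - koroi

koroi

tarfasak ~ torforok — Eskaiish s corresponds to Irmolen r between vowels (before a back vowel).
pairi ~ poiri — Eskaiish a corresponds to Irmolen o after a consonant, before a front vowel.
Applying these to Eskaiish 'kosai':
  kosai → korai   (s→r between vowels (before a back vowel))
  korai → koroi   (a→o after a consonant, before a front vowel)
So the Irmolen cognate is 'koroi'.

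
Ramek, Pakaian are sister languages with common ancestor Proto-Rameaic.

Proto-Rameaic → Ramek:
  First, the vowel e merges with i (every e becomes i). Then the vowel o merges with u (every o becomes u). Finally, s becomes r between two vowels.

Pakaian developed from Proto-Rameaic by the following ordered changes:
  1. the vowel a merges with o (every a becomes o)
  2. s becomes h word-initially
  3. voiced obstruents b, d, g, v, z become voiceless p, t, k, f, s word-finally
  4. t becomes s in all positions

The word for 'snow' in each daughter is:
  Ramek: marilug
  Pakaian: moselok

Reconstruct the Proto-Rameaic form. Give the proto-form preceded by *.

*maselog

Position 4: Ramek has i, Pakaian has e. Pakaian preserves e here (none of its changes turn any other segment into e), so the proto-segment is *e.
Position 3: Ramek has r, Pakaian has s. Taking the neighbouring segments as reconstructed: Ramek r could go back to *s or *r; Pakaian s could go back to *t or *s — the one source consistent with every daughter is *s.
Continuing position by position gives *maselog; check it forward:
Ramek: *maselog
  maselog → masilog   [vowel merger]
  masilog → masilug   [vowel merger]
  masilug → marilug   [rhotacism]
  giving Ramek marilug.
Pakaian: *maselog > moselog > moselok  (by vowel merger, final devoicing)
Only *maselog yields all of Ramek marilug, Pakaian moselok.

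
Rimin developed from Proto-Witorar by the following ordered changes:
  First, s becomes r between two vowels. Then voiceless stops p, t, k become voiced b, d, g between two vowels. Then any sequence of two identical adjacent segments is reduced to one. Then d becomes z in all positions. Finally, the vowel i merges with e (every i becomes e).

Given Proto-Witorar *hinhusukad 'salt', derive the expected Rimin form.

henhurugaz

Rimin: *hinhusukad
  hinhusukad → hinhurukad   [rhotacism]
  hinhurukad → hinhurugad   [intervocalic voicing]
  hinhurugad (rule 3 does not apply)
  hinhurugad → hinhurugaz   [unconditioned shift]
  hinhurugaz → henhurugaz   [vowel merger]
  giving Rimin henhurugaz.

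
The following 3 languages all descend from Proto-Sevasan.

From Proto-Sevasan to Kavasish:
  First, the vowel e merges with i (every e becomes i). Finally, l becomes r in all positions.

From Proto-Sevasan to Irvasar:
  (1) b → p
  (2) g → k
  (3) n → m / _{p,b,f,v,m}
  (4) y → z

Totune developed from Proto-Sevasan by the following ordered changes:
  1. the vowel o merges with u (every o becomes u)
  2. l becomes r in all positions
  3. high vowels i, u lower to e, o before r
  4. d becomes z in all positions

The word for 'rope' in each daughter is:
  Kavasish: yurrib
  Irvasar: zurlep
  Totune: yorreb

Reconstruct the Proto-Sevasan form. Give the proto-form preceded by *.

Position 5: Kavasish has i, Irvasar has e, Totune has e. Irvasar preserves e here (none of its changes turn any other segment into e), so the proto-segment is *e.
Position 4: Kavasish has r, Irvasar has l, Totune has r. Irvasar preserves l here (none of its changes turn any other segment into l), so the proto-segment is *l.
Continuing position by position gives *yurleb; check it forward:
Kavasish: *yurleb > yurlib > yurrib  (by vowel merger, unconditioned shift)
Irvasar: *yurleb
  yurleb → yurlep   [unconditioned shift]
  yurlep (rule 2 does not apply)
  yurlep (rule 3 does not apply)
  yurlep → zurlep   [unconditioned shift]
  giving Irvasar zurlep.
Totune: *yurleb
  yurleb (rule 1 does not apply)
  yurleb → yurreb   [unconditioned shift]
  yurreb → yorreb   [pre-rhotic lowering]
  yorreb (rule 4 does not apply)
  giving Totune yorreb.
Only *yurleb yields all of Kavasish yurrib, Irvasar zurlep, Totune yorreb.

*yurleb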